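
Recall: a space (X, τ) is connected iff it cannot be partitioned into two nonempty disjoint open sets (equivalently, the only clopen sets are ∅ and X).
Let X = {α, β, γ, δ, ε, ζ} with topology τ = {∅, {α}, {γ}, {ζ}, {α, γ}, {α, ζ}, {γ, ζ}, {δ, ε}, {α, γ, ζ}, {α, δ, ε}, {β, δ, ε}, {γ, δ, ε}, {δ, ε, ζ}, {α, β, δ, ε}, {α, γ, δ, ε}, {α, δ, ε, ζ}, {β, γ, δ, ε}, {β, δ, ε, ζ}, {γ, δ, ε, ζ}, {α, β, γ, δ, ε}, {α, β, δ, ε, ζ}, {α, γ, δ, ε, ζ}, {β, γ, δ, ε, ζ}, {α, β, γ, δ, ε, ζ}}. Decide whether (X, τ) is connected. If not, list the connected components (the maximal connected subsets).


(X, τ) is disconnected; components = [{α}, {γ}, {ζ}, {β, δ, ε}].

Find clopen sets (U ∈ τ with X ∖ U ∈ τ):
  U = ∅, X ∖ U = {α, β, γ, δ, ε, ζ} — both open, so U is clopen.
  U = {α}, X ∖ U = {β, γ, δ, ε, ζ} — both open, so U is clopen.
  U = {γ}, X ∖ U = {α, β, δ, ε, ζ} — both open, so U is clopen.
  U = {ζ}, X ∖ U = {α, β, γ, δ, ε} — both open, so U is clopen.
  U = {α, γ}, X ∖ U = {β, δ, ε, ζ} — both open, so U is clopen.
  U = {α, ζ}, X ∖ U = {β, γ, δ, ε} — both open, so U is clopen.
  U = {γ, ζ}, X ∖ U = {α, β, δ, ε} — both open, so U is clopen.
  U = {α, γ, ζ}, X ∖ U = {β, δ, ε} — both open, so U is clopen.
  U = {β, δ, ε}, X ∖ U = {α, γ, ζ} — both open, so U is clopen.
  U = {α, β, δ, ε}, X ∖ U = {γ, ζ} — both open, so U is clopen.
  U = {β, γ, δ, ε}, X ∖ U = {α, ζ} — both open, so U is clopen.
  U = {β, δ, ε, ζ}, X ∖ U = {α, γ} — both open, so U is clopen.
  U = {α, β, γ, δ, ε}, X ∖ U = {ζ} — both open, so U is clopen.
  U = {α, β, δ, ε, ζ}, X ∖ U = {γ} — both open, so U is clopen.
  U = {β, γ, δ, ε, ζ}, X ∖ U = {α} — both open, so U is clopen.
  U = {α, β, γ, δ, ε, ζ}, X ∖ U = ∅ — both open, so U is clopen.
Nontrivial clopen(s) exist: e.g. {α, β, δ, ε, ζ}. So (X, τ) is disconnected.
Compute connected components by grouping points that agree on all clopens:
  component: {α}
  component: {γ}
  component: {ζ}
  component: {β, δ, ε}


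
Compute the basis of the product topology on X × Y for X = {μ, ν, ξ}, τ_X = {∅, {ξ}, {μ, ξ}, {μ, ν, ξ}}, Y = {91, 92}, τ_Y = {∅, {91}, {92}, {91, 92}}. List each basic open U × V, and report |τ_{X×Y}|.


Basis B = {∅ × ∅, {ξ} × {91}, {ξ} × {92}, {μ, ξ} × {91}, {μ, ξ} × {92}, {ξ} × {91, 92}, {μ, ν, ξ} × {91}, {μ, ν, ξ} × {92}, {μ, ξ} × {91, 92}, {μ, ν, ξ} × {91, 92}}; |τ_{X×Y}| = 16.

Enumerate products U × V with U ∈ τ_X, V ∈ τ_Y (deduplicated):
  ∅ × ∅ = {} (∅)
  {ξ} × {91} = {(ξ,91)}
  {ξ} × {92} = {(ξ,92)}
  {μ, ξ} × {91} = {(μ,91), (ξ,91)}
  {μ, ξ} × {92} = {(μ,92), (ξ,92)}
  {ξ} × {91, 92} = {(ξ,91), (ξ,92)}
  {μ, ν, ξ} × {91} = {(μ,91), (ν,91), (ξ,91)}
  {μ, ν, ξ} × {92} = {(μ,92), (ν,92), (ξ,92)}
  {μ, ξ} × {91, 92} = {(μ,91), (μ,92), (ξ,91), (ξ,92)}
  {μ, ν, ξ} × {91, 92} = {(μ,91), (μ,92), (ν,91), (ν,92), (ξ,91), (ξ,92)}
These 10 distinct sets form the basis B.
Close under arbitrary unions to get τ_{X×Y}; counting gives |τ_{X×Y}| = 16.


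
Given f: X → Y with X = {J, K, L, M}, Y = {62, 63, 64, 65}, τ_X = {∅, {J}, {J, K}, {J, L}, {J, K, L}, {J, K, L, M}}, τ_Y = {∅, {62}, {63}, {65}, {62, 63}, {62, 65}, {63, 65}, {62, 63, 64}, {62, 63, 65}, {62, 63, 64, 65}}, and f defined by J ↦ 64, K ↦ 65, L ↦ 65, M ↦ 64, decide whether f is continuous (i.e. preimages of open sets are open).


f is NOT continuous.

Compute f^{-1}(U) for each U ∈ τ_Y:
  U = ∅: f^{-1}(U) = ∅ ∈ τ_X ✓.
  U = {62}: f^{-1}(U) = ∅ ∈ τ_X ✓.
  U = {63}: f^{-1}(U) = ∅ ∈ τ_X ✓.
  U = {65}: f^{-1}(U) = {K, L} ∉ τ_X ✗.
  U = {62, 63}: f^{-1}(U) = ∅ ∈ τ_X ✓.
  U = {62, 65}: f^{-1}(U) = {K, L} ∉ τ_X ✗.
  U = {63, 65}: f^{-1}(U) = {K, L} ∉ τ_X ✗.
  U = {62, 63, 64}: f^{-1}(U) = {J, M} ∉ τ_X ✗.
  U = {62, 63, 65}: f^{-1}(U) = {K, L} ∉ τ_X ✗.
  U = {62, 63, 64, 65}: f^{-1}(U) = {J, K, L, M} ∈ τ_X ✓.
Found U = {65} with f^{-1}(U) = {K, L} not in τ_X. Therefore f is NOT continuous.


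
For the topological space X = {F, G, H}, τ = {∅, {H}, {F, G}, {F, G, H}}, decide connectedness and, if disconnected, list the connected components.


(X, τ) is disconnected; components = [{H}, {F, G}].

Find clopen sets (U ∈ τ with X ∖ U ∈ τ):
  U = ∅, X ∖ U = {F, G, H} — both open, so U is clopen.
  U = {H}, X ∖ U = {F, G} — both open, so U is clopen.
  U = {F, G}, X ∖ U = {H} — both open, so U is clopen.
  U = {F, G, H}, X ∖ U = ∅ — both open, so U is clopen.
Nontrivial clopen(s) exist: e.g. {H}. So (X, τ) is disconnected.
Compute connected components by grouping points that agree on all clopens:
  component: {H}
  component: {F, G}


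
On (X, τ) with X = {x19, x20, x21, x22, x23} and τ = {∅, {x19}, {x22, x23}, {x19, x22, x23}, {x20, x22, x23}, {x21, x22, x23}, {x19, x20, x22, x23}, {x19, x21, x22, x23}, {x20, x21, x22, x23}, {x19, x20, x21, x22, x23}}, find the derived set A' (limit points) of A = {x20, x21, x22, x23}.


A' = {x20, x21, x22, x23}

For each x ∈ X, list the open sets U ∈ τ with x ∈ U, then check whether U ∩ (A ∖ {x}) ≠ ∅ for every such U.
  x = x19: open {x19} ∋ x has {x19} ∩ (A ∖ {x19}) = ∅, so x is NOT a limit point.
  x = x20: opens ∋ x are {x20, x22, x23}, {x19, x20, x22, x23}, {x20, x21, x22, x23}, {x19, x20, x21, x22, x23}; each meets A ∖ {x20}, so x IS a limit point.
  x = x21: opens ∋ x are {x21, x22, x23}, {x19, x21, x22, x23}, {x20, x21, x22, x23}, {x19, x20, x21, x22, x23}; each meets A ∖ {x21}, so x IS a limit point.
  x = x22: opens ∋ x are {x22, x23}, {x19, x22, x23}, {x20, x22, x23}, {x21, x22, x23}, {x19, x20, x22, x23}, {x19, x21, x22, x23}, {x20, x21, x22, x23}, {x19, x20, x21, x22, x23}; each meets A ∖ {x22}, so x IS a limit point.
  x = x23: opens ∋ x are {x22, x23}, {x19, x22, x23}, {x20, x22, x23}, {x21, x22, x23}, {x19, x20, x22, x23}, {x19, x21, x22, x23}, {x20, x21, x22, x23}, {x19, x20, x21, x22, x23}; each meets A ∖ {x23}, so x IS a limit point.
Collecting: A' = {x20, x21, x22, x23}.


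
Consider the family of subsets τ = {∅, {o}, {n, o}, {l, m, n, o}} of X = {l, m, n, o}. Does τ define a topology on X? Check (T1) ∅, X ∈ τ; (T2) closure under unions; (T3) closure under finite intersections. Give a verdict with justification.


τ IS a topology on X.

Axiom (T1): ∅ ∈ τ? Yes; X ∈ τ? Yes.
Axiom (T2/T3): check pairwise unions and intersections of members of τ.
All pairwise intersections and unions checked — each lies in τ. Therefore τ satisfies (T1), (T2), (T3): it IS a topology on X.


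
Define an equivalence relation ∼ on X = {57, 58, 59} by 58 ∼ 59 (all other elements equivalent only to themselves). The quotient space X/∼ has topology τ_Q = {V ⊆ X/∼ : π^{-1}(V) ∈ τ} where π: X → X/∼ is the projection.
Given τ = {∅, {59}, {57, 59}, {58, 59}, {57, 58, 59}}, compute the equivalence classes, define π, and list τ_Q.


X/∼ = {[57], [58=59]}; |τ_Q| = 3.

Equivalence classes: [57], [58=59].
Quotient map π: X → X/∼ sends 57 ↦ [57], 58 ↦ [58=59], 59 ↦ [58=59].
For each subset V ⊆ X/∼, compute π^{-1}(V) ⊆ X and check whether π^{-1}(V) ∈ τ. V is open in τ_Q iff π^{-1}(V) ∈ τ.
  V = {}: π^{-1}(V) = ∅ ∈ τ ✓.
  V = {[57]}: π^{-1}(V) = {57} ∉ τ ✗.
  V = {[58=59]}: π^{-1}(V) = {58, 59} ∈ τ ✓.
  V = {[57], [58=59]}: π^{-1}(V) = {57, 58, 59} ∈ τ ✓.
Open sets in the quotient: τ_Q = {{}, {[58=59]}, {[57], [58=59]}} (3 elements).


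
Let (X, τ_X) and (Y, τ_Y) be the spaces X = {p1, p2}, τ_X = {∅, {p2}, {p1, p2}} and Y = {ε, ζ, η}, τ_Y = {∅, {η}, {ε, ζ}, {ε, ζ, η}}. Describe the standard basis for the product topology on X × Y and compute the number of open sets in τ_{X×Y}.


Basis B = {∅ × ∅, {p2} × {η}, {p1, p2} × {η}, {p2} × {ε, ζ}, {p2} × {ε, ζ, η}, {p1, p2} × {ε, ζ}, {p1, p2} × {ε, ζ, η}}; |τ_{X×Y}| = 9.

Enumerate products U × V with U ∈ τ_X, V ∈ τ_Y (deduplicated):
  ∅ × ∅ = {} (∅)
  {p2} × {η} = {(p2,η)}
  {p1, p2} × {η} = {(p1,η), (p2,η)}
  {p2} × {ε, ζ} = {(p2,ε), (p2,ζ)}
  {p2} × {ε, ζ, η} = {(p2,ε), (p2,ζ), (p2,η)}
  {p1, p2} × {ε, ζ} = {(p1,ε), (p1,ζ), (p2,ε), (p2,ζ)}
  {p1, p2} × {ε, ζ, η} = {(p1,ε), (p1,ζ), (p1,η), (p2,ε), (p2,ζ), (p2,η)}
These 7 distinct sets form the basis B.
Close under arbitrary unions to get τ_{X×Y}; counting gives |τ_{X×Y}| = 9.


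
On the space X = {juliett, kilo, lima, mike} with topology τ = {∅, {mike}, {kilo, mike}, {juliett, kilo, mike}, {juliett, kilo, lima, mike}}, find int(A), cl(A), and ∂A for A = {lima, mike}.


int(A) = {mike}, cl(A) = {juliett, kilo, lima, mike}, ∂A = {juliett, kilo, lima}.

Closed sets in (X, τ) are complements of opens:
  closed(X, τ) = {∅, {lima}, {juliett, lima}, {juliett, kilo, lima}, {juliett, kilo, lima, mike}}.
int(A) = ⋃ {U ∈ τ : U ⊆ A}. Opens contained in A: ∅, {mike}.
Taking the union of these: int(A) = {mike}.
cl(A) = ⋂ {C closed : A ⊆ C}. Closed sets containing A: {juliett, kilo, lima, mike}.
Intersecting these: cl(A) = {juliett, kilo, lima, mike}.
∂A = cl(A) ∖ int(A) = {juliett, kilo, lima, mike} ∖ {mike} = {juliett, kilo, lima}.


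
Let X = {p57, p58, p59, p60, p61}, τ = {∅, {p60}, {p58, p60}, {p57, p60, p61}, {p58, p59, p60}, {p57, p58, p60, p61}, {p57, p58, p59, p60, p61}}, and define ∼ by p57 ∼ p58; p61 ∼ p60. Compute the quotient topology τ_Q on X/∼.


X/∼ = {[p57=p58], [p59], [p60=p61]}; |τ_Q| = 3.

Equivalence classes: [p57=p58], [p59], [p60=p61].
Quotient map π: X → X/∼ sends p57 ↦ [p57=p58], p58 ↦ [p57=p58], p59 ↦ [p59], p60 ↦ [p60=p61], p61 ↦ [p60=p61].
For each subset V ⊆ X/∼, compute π^{-1}(V) ⊆ X and check whether π^{-1}(V) ∈ τ. V is open in τ_Q iff π^{-1}(V) ∈ τ.
  V = {}: π^{-1}(V) = ∅ ∈ τ ✓.
  V = {[p57=p58]}: π^{-1}(V) = {p57, p58} ∉ τ ✗.
  V = {[p59]}: π^{-1}(V) = {p59} ∉ τ ✗.
  V = {[p57=p58], [p59]}: π^{-1}(V) = {p57, p58, p59} ∉ τ ✗.
  V = {[p60=p61]}: π^{-1}(V) = {p60, p61} ∉ τ ✗.
  V = {[p57=p58], [p60=p61]}: π^{-1}(V) = {p57, p58, p60, p61} ∈ τ ✓.
  V = {[p59], [p60=p61]}: π^{-1}(V) = {p59, p60, p61} ∉ τ ✗.
  V = {[p57=p58], [p59], [p60=p61]}: π^{-1}(V) = {p57, p58, p59, p60, p61} ∈ τ ✓.
Open sets in the quotient: τ_Q = {{}, {[p57=p58], [p60=p61]}, {[p57=p58], [p59], [p60=p61]}} (3 elements).


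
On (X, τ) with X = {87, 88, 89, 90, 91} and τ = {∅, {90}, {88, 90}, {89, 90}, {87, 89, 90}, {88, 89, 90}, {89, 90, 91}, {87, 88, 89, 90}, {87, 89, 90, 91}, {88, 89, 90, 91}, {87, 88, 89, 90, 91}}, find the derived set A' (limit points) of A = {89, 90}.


A' = {87, 88, 89, 91}

For each x ∈ X, list the open sets U ∈ τ with x ∈ U, then check whether U ∩ (A ∖ {x}) ≠ ∅ for every such U.
  x = 87: opens ∋ x are {87, 89, 90}, {87, 88, 89, 90}, {87, 89, 90, 91}, {87, 88, 89, 90, 91}; each meets A ∖ {87}, so x IS a limit point.
  x = 88: opens ∋ x are {88, 90}, {88, 89, 90}, {87, 88, 89, 90}, {88, 89, 90, 91}, {87, 88, 89, 90, 91}; each meets A ∖ {88}, so x IS a limit point.
  x = 89: opens ∋ x are {89, 90}, {87, 89, 90}, {88, 89, 90}, {89, 90, 91}, {87, 88, 89, 90}, {87, 89, 90, 91}, {88, 89, 90, 91}, {87, 88, 89, 90, 91}; each meets A ∖ {89}, so x IS a limit point.
  x = 90: open {90} ∋ x has {90} ∩ (A ∖ {90}) = ∅, so x is NOT a limit point.
  x = 91: opens ∋ x are {89, 90, 91}, {87, 89, 90, 91}, {88, 89, 90, 91}, {87, 88, 89, 90, 91}; each meets A ∖ {91}, so x IS a limit point.
Collecting: A' = {87, 88, 89, 91}.


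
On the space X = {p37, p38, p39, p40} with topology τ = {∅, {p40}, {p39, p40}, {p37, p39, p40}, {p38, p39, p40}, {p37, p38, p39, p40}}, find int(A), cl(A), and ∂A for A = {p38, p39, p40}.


int(A) = {p38, p39, p40}, cl(A) = {p37, p38, p39, p40}, ∂A = {p37}.

Closed sets in (X, τ) are complements of opens:
  closed(X, τ) = {∅, {p37}, {p38}, {p37, p38}, {p37, p38, p39}, {p37, p38, p39, p40}}.
int(A) = ⋃ {U ∈ τ : U ⊆ A}. Opens contained in A: ∅, {p40}, {p39, p40}, {p38, p39, p40}.
Taking the union of these: int(A) = {p38, p39, p40}.
cl(A) = ⋂ {C closed : A ⊆ C}. Closed sets containing A: {p37, p38, p39, p40}.
Intersecting these: cl(A) = {p37, p38, p39, p40}.
∂A = cl(A) ∖ int(A) = {p37, p38, p39, p40} ∖ {p38, p39, p40} = {p37}.


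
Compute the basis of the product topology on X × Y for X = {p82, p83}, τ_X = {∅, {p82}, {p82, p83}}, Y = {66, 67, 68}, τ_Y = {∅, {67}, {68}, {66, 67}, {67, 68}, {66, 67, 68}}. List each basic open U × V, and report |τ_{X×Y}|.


Basis B = {∅ × ∅, {p82} × {67}, {p82} × {68}, {p82} × {66, 67}, {p82} × {67, 68}, {p82, p83} × {67}, {p82, p83} × {68}, {p82} × {66, 67, 68}, {p82, p83} × {66, 67}, {p82, p83} × {67, 68}, {p82, p83} × {66, 67, 68}}; |τ_{X×Y}| = 18.

Enumerate products U × V with U ∈ τ_X, V ∈ τ_Y (deduplicated):
  ∅ × ∅ = {} (∅)
  {p82} × {67} = {(p82,67)}
  {p82} × {68} = {(p82,68)}
  {p82} × {66, 67} = {(p82,66), (p82,67)}
  {p82} × {67, 68} = {(p82,67), (p82,68)}
  {p82, p83} × {67} = {(p82,67), (p83,67)}
  {p82, p83} × {68} = {(p82,68), (p83,68)}
  {p82} × {66, 67, 68} = {(p82,66), (p82,67), (p82,68)}
  {p82, p83} × {66, 67} = {(p82,66), (p82,67), (p83,66), (p83,67)}
  {p82, p83} × {67, 68} = {(p82,67), (p82,68), (p83,67), (p83,68)}
  {p82, p83} × {66, 67, 68} = {(p82,66), (p82,67), (p82,68), (p83,66), (p83,67), (p83,68)}
These 11 distinct sets form the basis B.
Close under arbitrary unions to get τ_{X×Y}; counting gives |τ_{X×Y}| = 18.


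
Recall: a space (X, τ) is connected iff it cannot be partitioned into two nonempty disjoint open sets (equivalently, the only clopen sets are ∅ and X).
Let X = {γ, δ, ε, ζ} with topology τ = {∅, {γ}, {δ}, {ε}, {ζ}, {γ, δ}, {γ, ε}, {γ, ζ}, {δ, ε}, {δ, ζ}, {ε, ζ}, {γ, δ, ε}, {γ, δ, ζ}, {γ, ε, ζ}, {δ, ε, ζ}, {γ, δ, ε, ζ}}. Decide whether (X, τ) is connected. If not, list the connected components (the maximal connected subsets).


(X, τ) is disconnected; components = [{γ}, {δ}, {ε}, {ζ}].

Find clopen sets (U ∈ τ with X ∖ U ∈ τ):
  U = ∅, X ∖ U = {γ, δ, ε, ζ} — both open, so U is clopen.
  U = {γ}, X ∖ U = {δ, ε, ζ} — both open, so U is clopen.
  U = {δ}, X ∖ U = {γ, ε, ζ} — both open, so U is clopen.
  U = {ε}, X ∖ U = {γ, δ, ζ} — both open, so U is clopen.
  U = {ζ}, X ∖ U = {γ, δ, ε} — both open, so U is clopen.
  U = {γ, δ}, X ∖ U = {ε, ζ} — both open, so U is clopen.
  U = {γ, ε}, X ∖ U = {δ, ζ} — both open, so U is clopen.
  U = {γ, ζ}, X ∖ U = {δ, ε} — both open, so U is clopen.
  U = {δ, ε}, X ∖ U = {γ, ζ} — both open, so U is clopen.
  U = {δ, ζ}, X ∖ U = {γ, ε} — both open, so U is clopen.
  U = {ε, ζ}, X ∖ U = {γ, δ} — both open, so U is clopen.
  U = {γ, δ, ε}, X ∖ U = {ζ} — both open, so U is clopen.
  U = {γ, δ, ζ}, X ∖ U = {ε} — both open, so U is clopen.
  U = {γ, ε, ζ}, X ∖ U = {δ} — both open, so U is clopen.
  U = {δ, ε, ζ}, X ∖ U = {γ} — both open, so U is clopen.
  U = {γ, δ, ε, ζ}, X ∖ U = ∅ — both open, so U is clopen.
Nontrivial clopen(s) exist: e.g. {δ, ε}. So (X, τ) is disconnected.
Compute connected components by grouping points that agree on all clopens:
  component: {γ}
  component: {δ}
  component: {ε}
  component: {ζ}


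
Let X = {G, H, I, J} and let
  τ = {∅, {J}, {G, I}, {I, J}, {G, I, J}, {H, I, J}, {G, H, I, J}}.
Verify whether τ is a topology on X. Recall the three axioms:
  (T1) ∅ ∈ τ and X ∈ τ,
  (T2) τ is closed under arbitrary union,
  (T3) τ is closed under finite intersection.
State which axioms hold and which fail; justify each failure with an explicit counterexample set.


τ is NOT a topology on X.

Axiom (T1): ∅ ∈ τ? Yes; X ∈ τ? Yes.
Axiom (T2/T3): check pairwise unions and intersections of members of τ.
Counterexample for (T3): {G, I} ∩ {I, J} = {I} ∉ τ. Therefore τ is NOT a topology.


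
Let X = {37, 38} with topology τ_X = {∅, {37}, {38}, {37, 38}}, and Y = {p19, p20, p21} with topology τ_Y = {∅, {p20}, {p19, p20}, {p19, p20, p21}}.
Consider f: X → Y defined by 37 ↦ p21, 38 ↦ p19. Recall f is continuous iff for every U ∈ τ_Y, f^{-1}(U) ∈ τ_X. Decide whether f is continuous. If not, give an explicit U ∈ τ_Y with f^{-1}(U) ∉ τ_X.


f IS continuous.

Compute f^{-1}(U) for each U ∈ τ_Y:
  U = ∅: f^{-1}(U) = ∅ ∈ τ_X ✓.
  U = {p20}: f^{-1}(U) = ∅ ∈ τ_X ✓.
  U = {p19, p20}: f^{-1}(U) = {38} ∈ τ_X ✓.
  U = {p19, p20, p21}: f^{-1}(U) = {37, 38} ∈ τ_X ✓.
Every preimage lies in τ_X, so f IS continuous.


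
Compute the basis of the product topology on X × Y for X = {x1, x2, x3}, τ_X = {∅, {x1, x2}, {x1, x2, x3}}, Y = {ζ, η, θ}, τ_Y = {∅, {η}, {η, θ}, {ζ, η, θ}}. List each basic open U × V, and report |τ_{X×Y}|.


Basis B = {∅ × ∅, {x1, x2} × {η}, {x1, x2, x3} × {η}, {x1, x2} × {η, θ}, {x1, x2} × {ζ, η, θ}, {x1, x2, x3} × {η, θ}, {x1, x2, x3} × {ζ, η, θ}}; |τ_{X×Y}| = 10.

Enumerate products U × V with U ∈ τ_X, V ∈ τ_Y (deduplicated):
  ∅ × ∅ = {} (∅)
  {x1, x2} × {η} = {(x1,η), (x2,η)}
  {x1, x2, x3} × {η} = {(x1,η), (x2,η), (x3,η)}
  {x1, x2} × {η, θ} = {(x1,η), (x1,θ), (x2,η), (x2,θ)}
  {x1, x2} × {ζ, η, θ} = {(x1,ζ), (x1,η), (x1,θ), (x2,ζ), (x2,η), (x2,θ)}
  {x1, x2, x3} × {η, θ} = {(x1,η), (x1,θ), (x2,η), (x2,θ), (x3,η), (x3,θ)}
  {x1, x2, x3} × {ζ, η, θ} = {(x1,ζ), (x1,η), (x1,θ), (x2,ζ), (x2,η), (x2,θ), (x3,ζ), (x3,η), (x3,θ)}
These 7 distinct sets form the basis B.
Close under arbitrary unions to get τ_{X×Y}; counting gives |τ_{X×Y}| = 10.


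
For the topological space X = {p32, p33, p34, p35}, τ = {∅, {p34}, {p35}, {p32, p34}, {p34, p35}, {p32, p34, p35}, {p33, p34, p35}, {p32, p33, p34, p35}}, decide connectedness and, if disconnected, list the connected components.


(X, τ) is connected.

Find clopen sets (U ∈ τ with X ∖ U ∈ τ):
  U = ∅, X ∖ U = {p32, p33, p34, p35} — both open, so U is clopen.
  U = {p32, p33, p34, p35}, X ∖ U = ∅ — both open, so U is clopen.
Only trivial clopens (∅ and X) exist, so (X, τ) is connected.
Compute connected components by grouping points that agree on all clopens:
  component: {p32, p33, p34, p35}


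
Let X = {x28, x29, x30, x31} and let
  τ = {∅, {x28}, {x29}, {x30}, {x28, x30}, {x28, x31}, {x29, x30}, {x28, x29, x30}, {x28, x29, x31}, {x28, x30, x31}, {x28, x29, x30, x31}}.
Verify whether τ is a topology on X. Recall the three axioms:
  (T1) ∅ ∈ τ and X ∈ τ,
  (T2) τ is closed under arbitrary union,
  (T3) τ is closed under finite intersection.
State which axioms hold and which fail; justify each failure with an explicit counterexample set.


τ is NOT a topology on X.

Axiom (T1): ∅ ∈ τ? Yes; X ∈ τ? Yes.
Axiom (T2/T3): check pairwise unions and intersections of members of τ.
Counterexample for (T2): {x28} ∪ {x29} = {x28, x29} ∉ τ. Therefore τ is NOT a topology.


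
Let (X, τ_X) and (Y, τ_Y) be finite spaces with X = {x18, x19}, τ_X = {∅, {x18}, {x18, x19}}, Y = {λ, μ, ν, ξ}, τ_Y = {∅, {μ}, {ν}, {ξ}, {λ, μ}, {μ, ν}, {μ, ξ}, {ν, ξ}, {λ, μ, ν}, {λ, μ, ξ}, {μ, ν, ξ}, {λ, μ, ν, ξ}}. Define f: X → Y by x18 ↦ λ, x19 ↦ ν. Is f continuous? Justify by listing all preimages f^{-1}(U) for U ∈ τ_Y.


f is NOT continuous.

Compute f^{-1}(U) for each U ∈ τ_Y:
  U = ∅: f^{-1}(U) = ∅ ∈ τ_X ✓.
  U = {μ}: f^{-1}(U) = ∅ ∈ τ_X ✓.
  U = {ν}: f^{-1}(U) = {x19} ∉ τ_X ✗.
  U = {ξ}: f^{-1}(U) = ∅ ∈ τ_X ✓.
  U = {λ, μ}: f^{-1}(U) = {x18} ∈ τ_X ✓.
  U = {μ, ν}: f^{-1}(U) = {x19} ∉ τ_X ✗.
  U = {μ, ξ}: f^{-1}(U) = ∅ ∈ τ_X ✓.
  U = {ν, ξ}: f^{-1}(U) = {x19} ∉ τ_X ✗.
  U = {λ, μ, ν}: f^{-1}(U) = {x18, x19} ∈ τ_X ✓.
  U = {λ, μ, ξ}: f^{-1}(U) = {x18} ∈ τ_X ✓.
  U = {μ, ν, ξ}: f^{-1}(U) = {x19} ∉ τ_X ✗.
  U = {λ, μ, ν, ξ}: f^{-1}(U) = {x18, x19} ∈ τ_X ✓.
Found U = {ν} with f^{-1}(U) = {x19} not in τ_X. Therefore f is NOT continuous.


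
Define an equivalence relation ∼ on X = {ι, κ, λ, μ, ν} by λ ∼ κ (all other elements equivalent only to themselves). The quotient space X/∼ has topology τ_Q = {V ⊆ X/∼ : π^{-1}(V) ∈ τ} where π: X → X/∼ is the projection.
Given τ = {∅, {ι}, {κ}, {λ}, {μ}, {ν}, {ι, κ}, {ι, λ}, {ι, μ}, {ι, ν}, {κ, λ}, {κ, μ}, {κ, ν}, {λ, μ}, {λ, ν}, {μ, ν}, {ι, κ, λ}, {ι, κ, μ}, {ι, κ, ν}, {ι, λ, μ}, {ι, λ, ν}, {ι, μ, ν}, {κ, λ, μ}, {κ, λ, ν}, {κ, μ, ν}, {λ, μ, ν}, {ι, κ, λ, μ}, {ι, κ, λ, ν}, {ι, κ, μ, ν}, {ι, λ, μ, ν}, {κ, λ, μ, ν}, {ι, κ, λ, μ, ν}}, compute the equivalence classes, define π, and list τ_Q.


X/∼ = {[ι], [κ=λ], [μ], [ν]}; |τ_Q| = 16.

Equivalence classes: [ι], [κ=λ], [μ], [ν].
Quotient map π: X → X/∼ sends ι ↦ [ι], κ ↦ [κ=λ], λ ↦ [κ=λ], μ ↦ [μ], ν ↦ [ν].
For each subset V ⊆ X/∼, compute π^{-1}(V) ⊆ X and check whether π^{-1}(V) ∈ τ. V is open in τ_Q iff π^{-1}(V) ∈ τ.
  V = {}: π^{-1}(V) = ∅ ∈ τ ✓.
  V = {[ι]}: π^{-1}(V) = {ι} ∈ τ ✓.
  V = {[κ=λ]}: π^{-1}(V) = {κ, λ} ∈ τ ✓.
  V = {[ι], [κ=λ]}: π^{-1}(V) = {ι, κ, λ} ∈ τ ✓.
  V = {[μ]}: π^{-1}(V) = {μ} ∈ τ ✓.
  V = {[ι], [μ]}: π^{-1}(V) = {ι, μ} ∈ τ ✓.
  V = {[κ=λ], [μ]}: π^{-1}(V) = {κ, λ, μ} ∈ τ ✓.
  V = {[ι], [κ=λ], [μ]}: π^{-1}(V) = {ι, κ, λ, μ} ∈ τ ✓.
  V = {[ν]}: π^{-1}(V) = {ν} ∈ τ ✓.
  V = {[ι], [ν]}: π^{-1}(V) = {ι, ν} ∈ τ ✓.
  V = {[κ=λ], [ν]}: π^{-1}(V) = {κ, λ, ν} ∈ τ ✓.
  V = {[ι], [κ=λ], [ν]}: π^{-1}(V) = {ι, κ, λ, ν} ∈ τ ✓.
  V = {[μ], [ν]}: π^{-1}(V) = {μ, ν} ∈ τ ✓.
  V = {[ι], [μ], [ν]}: π^{-1}(V) = {ι, μ, ν} ∈ τ ✓.
  V = {[κ=λ], [μ], [ν]}: π^{-1}(V) = {κ, λ, μ, ν} ∈ τ ✓.
  V = {[ι], [κ=λ], [μ], [ν]}: π^{-1}(V) = {ι, κ, λ, μ, ν} ∈ τ ✓.
Open sets in the quotient: τ_Q = {{}, {[ι]}, {[κ=λ]}, {[ι], [κ=λ]}, {[μ]}, {[ι], [μ]}, {[κ=λ], [μ]}, {[ι], [κ=λ], [μ]}, {[ν]}, {[ι], [ν]}, {[κ=λ], [ν]}, {[ι], [κ=λ], [ν]}, {[μ], [ν]}, {[ι], [μ], [ν]}, {[κ=λ], [μ], [ν]}, {[ι], [κ=λ], [μ], [ν]}} (16 elements).


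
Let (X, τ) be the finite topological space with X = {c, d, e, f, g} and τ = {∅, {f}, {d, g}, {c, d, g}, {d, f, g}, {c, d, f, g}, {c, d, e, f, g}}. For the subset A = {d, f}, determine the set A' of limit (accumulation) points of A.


A' = {c, e, g}

For each x ∈ X, list the open sets U ∈ τ with x ∈ U, then check whether U ∩ (A ∖ {x}) ≠ ∅ for every such U.
  x = c: opens ∋ x are {c, d, g}, {c, d, f, g}, {c, d, e, f, g}; each meets A ∖ {c}, so x IS a limit point.
  x = d: open {d, g} ∋ x has {d, g} ∩ (A ∖ {d}) = ∅, so x is NOT a limit point.
  x = e: opens ∋ x are {c, d, e, f, g}; each meets A ∖ {e}, so x IS a limit point.
  x = f: open {f} ∋ x has {f} ∩ (A ∖ {f}) = ∅, so x is NOT a limit point.
  x = g: opens ∋ x are {d, g}, {c, d, g}, {d, f, g}, {c, d, f, g}, {c, d, e, f, g}; each meets A ∖ {g}, so x IS a limit point.
Collecting: A' = {c, e, g}.


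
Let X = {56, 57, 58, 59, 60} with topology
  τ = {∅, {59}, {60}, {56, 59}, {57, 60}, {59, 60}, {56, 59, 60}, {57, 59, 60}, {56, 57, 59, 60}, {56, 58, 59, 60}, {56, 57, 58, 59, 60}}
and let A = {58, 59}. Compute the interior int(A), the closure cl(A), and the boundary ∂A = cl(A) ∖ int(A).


int(A) = {59}, cl(A) = {56, 58, 59}, ∂A = {56, 58}.

Closed sets in (X, τ) are complements of opens:
  closed(X, τ) = {∅, {57}, {58}, {56, 58}, {57, 58}, {56, 57, 58}, {56, 58, 59}, {57, 58, 60}, {56, 57, 58, 59}, {56, 57, 58, 60}, {56, 57, 58, 59, 60}}.
int(A) = ⋃ {U ∈ τ : U ⊆ A}. Opens contained in A: ∅, {59}.
Taking the union of these: int(A) = {59}.
cl(A) = ⋂ {C closed : A ⊆ C}. Closed sets containing A: {56, 58, 59}, {56, 57, 58, 59}, {56, 57, 58, 59, 60}.
Intersecting these: cl(A) = {56, 58, 59}.
∂A = cl(A) ∖ int(A) = {56, 58, 59} ∖ {59} = {56, 58}.


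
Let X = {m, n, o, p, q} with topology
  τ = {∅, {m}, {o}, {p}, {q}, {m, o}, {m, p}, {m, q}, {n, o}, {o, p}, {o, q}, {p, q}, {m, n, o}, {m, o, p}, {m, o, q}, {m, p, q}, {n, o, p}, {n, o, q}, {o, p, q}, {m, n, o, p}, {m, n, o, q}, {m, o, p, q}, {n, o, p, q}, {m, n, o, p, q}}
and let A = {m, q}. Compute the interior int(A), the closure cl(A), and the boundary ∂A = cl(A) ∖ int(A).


int(A) = {m, q}, cl(A) = {m, q}, ∂A = ∅.

Closed sets in (X, τ) are complements of opens:
  closed(X, τ) = {∅, {m}, {n}, {p}, {q}, {m, n}, {m, p}, {m, q}, {n, o}, {n, p}, {n, q}, {p, q}, {m, n, o}, {m, n, p}, {m, n, q}, {m, p, q}, {n, o, p}, {n, o, q}, {n, p, q}, {m, n, o, p}, {m, n, o, q}, {m, n, p, q}, {n, o, p, q}, {m, n, o, p, q}}.
int(A) = ⋃ {U ∈ τ : U ⊆ A}. Opens contained in A: ∅, {m}, {q}, {m, q}.
Taking the union of these: int(A) = {m, q}.
cl(A) = ⋂ {C closed : A ⊆ C}. Closed sets containing A: {m, q}, {m, n, q}, {m, p, q}, {m, n, o, q}, {m, n, p, q}, {m, n, o, p, q}.
Intersecting these: cl(A) = {m, q}.
∂A = cl(A) ∖ int(A) = {m, q} ∖ {m, q} = ∅.


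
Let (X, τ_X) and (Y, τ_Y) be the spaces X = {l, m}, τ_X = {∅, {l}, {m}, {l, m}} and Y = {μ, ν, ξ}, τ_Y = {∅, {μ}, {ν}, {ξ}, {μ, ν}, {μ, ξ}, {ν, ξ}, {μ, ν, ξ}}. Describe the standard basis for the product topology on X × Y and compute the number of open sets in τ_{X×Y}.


Basis B = {∅ × ∅, {l} × {μ}, {l} × {ν}, {l} × {ξ}, {m} × {μ}, {m} × {ν}, {m} × {ξ}, {l} × {μ, ν}, {l} × {μ, ξ}, {l, m} × {μ}, {l} × {ν, ξ}, {l, m} × {ν}, {l, m} × {ξ}, {m} × {μ, ν}, {m} × {μ, ξ}, {m} × {ν, ξ}, {l} × {μ, ν, ξ}, {m} × {μ, ν, ξ}, {l, m} × {μ, ν}, {l, m} × {μ, ξ}, {l, m} × {ν, ξ}, {l, m} × {μ, ν, ξ}}; |τ_{X×Y}| = 64.

Enumerate products U × V with U ∈ τ_X, V ∈ τ_Y (deduplicated):
  ∅ × ∅ = {} (∅)
  {l} × {μ} = {(l,μ)}
  {l} × {ν} = {(l,ν)}
  {l} × {ξ} = {(l,ξ)}
  {m} × {μ} = {(m,μ)}
  {m} × {ν} = {(m,ν)}
  {m} × {ξ} = {(m,ξ)}
  {l} × {μ, ν} = {(l,μ), (l,ν)}
  {l} × {μ, ξ} = {(l,μ), (l,ξ)}
  {l, m} × {μ} = {(l,μ), (m,μ)}
  {l} × {ν, ξ} = {(l,ν), (l,ξ)}
  {l, m} × {ν} = {(l,ν), (m,ν)}
  {l, m} × {ξ} = {(l,ξ), (m,ξ)}
  {m} × {μ, ν} = {(m,μ), (m,ν)}
  {m} × {μ, ξ} = {(m,μ), (m,ξ)}
  {m} × {ν, ξ} = {(m,ν), (m,ξ)}
  {l} × {μ, ν, ξ} = {(l,μ), (l,ν), (l,ξ)}
  {m} × {μ, ν, ξ} = {(m,μ), (m,ν), (m,ξ)}
  {l, m} × {μ, ν} = {(l,μ), (l,ν), (m,μ), (m,ν)}
  {l, m} × {μ, ξ} = {(l,μ), (l,ξ), (m,μ), (m,ξ)}
  {l, m} × {ν, ξ} = {(l,ν), (l,ξ), (m,ν), (m,ξ)}
  {l, m} × {μ, ν, ξ} = {(l,μ), (l,ν), (l,ξ), (m,μ), (m,ν), (m,ξ)}
These 22 distinct sets form the basis B.
Close under arbitrary unions to get τ_{X×Y}; counting gives |τ_{X×Y}| = 64.


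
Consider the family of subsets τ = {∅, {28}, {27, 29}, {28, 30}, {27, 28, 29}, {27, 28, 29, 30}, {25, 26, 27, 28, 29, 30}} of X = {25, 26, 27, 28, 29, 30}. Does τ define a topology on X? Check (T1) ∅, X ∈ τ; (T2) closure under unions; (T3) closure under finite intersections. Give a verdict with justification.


τ IS a topology on X.

Axiom (T1): ∅ ∈ τ? Yes; X ∈ τ? Yes.
Axiom (T2/T3): check pairwise unions and intersections of members of τ.
All pairwise intersections and unions checked — each lies in τ. Therefore τ satisfies (T1), (T2), (T3): it IS a topology on X.


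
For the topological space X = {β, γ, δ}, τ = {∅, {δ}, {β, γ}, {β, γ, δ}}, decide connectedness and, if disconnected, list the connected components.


(X, τ) is disconnected; components = [{δ}, {β, γ}].

Find clopen sets (U ∈ τ with X ∖ U ∈ τ):
  U = ∅, X ∖ U = {β, γ, δ} — both open, so U is clopen.
  U = {δ}, X ∖ U = {β, γ} — both open, so U is clopen.
  U = {β, γ}, X ∖ U = {δ} — both open, so U is clopen.
  U = {β, γ, δ}, X ∖ U = ∅ — both open, so U is clopen.
Nontrivial clopen(s) exist: e.g. {δ}. So (X, τ) is disconnected.
Compute connected components by grouping points that agree on all clopens:
  component: {δ}
  component: {β, γ}


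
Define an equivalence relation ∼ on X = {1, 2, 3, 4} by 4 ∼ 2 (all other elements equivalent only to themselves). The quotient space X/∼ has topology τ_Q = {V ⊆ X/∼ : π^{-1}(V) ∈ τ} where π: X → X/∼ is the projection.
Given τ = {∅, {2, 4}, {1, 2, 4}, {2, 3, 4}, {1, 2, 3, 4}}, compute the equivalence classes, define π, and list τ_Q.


X/∼ = {[1], [2=4], [3]}; |τ_Q| = 5.

Equivalence classes: [1], [2=4], [3].
Quotient map π: X → X/∼ sends 1 ↦ [1], 2 ↦ [2=4], 3 ↦ [3], 4 ↦ [2=4].
For each subset V ⊆ X/∼, compute π^{-1}(V) ⊆ X and check whether π^{-1}(V) ∈ τ. V is open in τ_Q iff π^{-1}(V) ∈ τ.
  V = {}: π^{-1}(V) = ∅ ∈ τ ✓.
  V = {[1]}: π^{-1}(V) = {1} ∉ τ ✗.
  V = {[2=4]}: π^{-1}(V) = {2, 4} ∈ τ ✓.
  V = {[1], [2=4]}: π^{-1}(V) = {1, 2, 4} ∈ τ ✓.
  V = {[3]}: π^{-1}(V) = {3} ∉ τ ✗.
  V = {[1], [3]}: π^{-1}(V) = {1, 3} ∉ τ ✗.
  V = {[2=4], [3]}: π^{-1}(V) = {2, 3, 4} ∈ τ ✓.
  V = {[1], [2=4], [3]}: π^{-1}(V) = {1, 2, 3, 4} ∈ τ ✓.
Open sets in the quotient: τ_Q = {{}, {[2=4]}, {[1], [2=4]}, {[2=4], [3]}, {[1], [2=4], [3]}} (5 elements).


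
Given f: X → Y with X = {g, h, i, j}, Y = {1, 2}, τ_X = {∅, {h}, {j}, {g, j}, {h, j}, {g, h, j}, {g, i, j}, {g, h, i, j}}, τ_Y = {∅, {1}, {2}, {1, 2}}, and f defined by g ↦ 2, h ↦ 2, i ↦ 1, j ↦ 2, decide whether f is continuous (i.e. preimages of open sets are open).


f is NOT continuous.

Compute f^{-1}(U) for each U ∈ τ_Y:
  U = ∅: f^{-1}(U) = ∅ ∈ τ_X ✓.
  U = {1}: f^{-1}(U) = {i} ∉ τ_X ✗.
  U = {2}: f^{-1}(U) = {g, h, j} ∈ τ_X ✓.
  U = {1, 2}: f^{-1}(U) = {g, h, i, j} ∈ τ_X ✓.
Found U = {1} with f^{-1}(U) = {i} not in τ_X. Therefore f is NOT continuous.


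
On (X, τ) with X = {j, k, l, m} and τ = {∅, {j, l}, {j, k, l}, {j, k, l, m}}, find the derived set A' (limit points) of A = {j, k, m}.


A' = {k, l, m}

For each x ∈ X, list the open sets U ∈ τ with x ∈ U, then check whether U ∩ (A ∖ {x}) ≠ ∅ for every such U.
  x = j: open {j, l} ∋ x has {j, l} ∩ (A ∖ {j}) = ∅, so x is NOT a limit point.
  x = k: opens ∋ x are {j, k, l}, {j, k, l, m}; each meets A ∖ {k}, so x IS a limit point.
  x = l: opens ∋ x are {j, l}, {j, k, l}, {j, k, l, m}; each meets A ∖ {l}, so x IS a limit point.
  x = m: opens ∋ x are {j, k, l, m}; each meets A ∖ {m}, so x IS a limit point.
Collecting: A' = {k, l, m}.


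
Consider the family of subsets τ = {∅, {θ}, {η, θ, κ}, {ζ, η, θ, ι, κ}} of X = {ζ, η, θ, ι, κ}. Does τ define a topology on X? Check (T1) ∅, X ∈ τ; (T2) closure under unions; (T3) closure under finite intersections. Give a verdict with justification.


τ IS a topology on X.

Axiom (T1): ∅ ∈ τ? Yes; X ∈ τ? Yes.
Axiom (T2/T3): check pairwise unions and intersections of members of τ.
All pairwise intersections and unions checked — each lies in τ. Therefore τ satisfies (T1), (T2), (T3): it IS a topology on X.


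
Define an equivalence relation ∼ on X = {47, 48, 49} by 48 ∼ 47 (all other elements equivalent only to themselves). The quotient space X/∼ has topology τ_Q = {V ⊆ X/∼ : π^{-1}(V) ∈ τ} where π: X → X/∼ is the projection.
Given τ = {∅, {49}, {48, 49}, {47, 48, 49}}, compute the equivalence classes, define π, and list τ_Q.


X/∼ = {[47=48], [49]}; |τ_Q| = 3.

Equivalence classes: [47=48], [49].
Quotient map π: X → X/∼ sends 47 ↦ [47=48], 48 ↦ [47=48], 49 ↦ [49].
For each subset V ⊆ X/∼, compute π^{-1}(V) ⊆ X and check whether π^{-1}(V) ∈ τ. V is open in τ_Q iff π^{-1}(V) ∈ τ.
  V = {}: π^{-1}(V) = ∅ ∈ τ ✓.
  V = {[47=48]}: π^{-1}(V) = {47, 48} ∉ τ ✗.
  V = {[49]}: π^{-1}(V) = {49} ∈ τ ✓.
  V = {[47=48], [49]}: π^{-1}(V) = {47, 48, 49} ∈ τ ✓.
Open sets in the quotient: τ_Q = {{}, {[49]}, {[47=48], [49]}} (3 elements).


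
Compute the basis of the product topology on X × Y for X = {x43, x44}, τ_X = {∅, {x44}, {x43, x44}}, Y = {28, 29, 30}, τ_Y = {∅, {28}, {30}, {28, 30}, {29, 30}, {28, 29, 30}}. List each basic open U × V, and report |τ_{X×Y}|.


Basis B = {∅ × ∅, {x44} × {28}, {x44} × {30}, {x43, x44} × {28}, {x43, x44} × {30}, {x44} × {28, 30}, {x44} × {29, 30}, {x44} × {28, 29, 30}, {x43, x44} × {28, 30}, {x43, x44} × {29, 30}, {x43, x44} × {28, 29, 30}}; |τ_{X×Y}| = 18.

Enumerate products U × V with U ∈ τ_X, V ∈ τ_Y (deduplicated):
  ∅ × ∅ = {} (∅)
  {x44} × {28} = {(x44,28)}
  {x44} × {30} = {(x44,30)}
  {x43, x44} × {28} = {(x43,28), (x44,28)}
  {x43, x44} × {30} = {(x43,30), (x44,30)}
  {x44} × {28, 30} = {(x44,28), (x44,30)}
  {x44} × {29, 30} = {(x44,29), (x44,30)}
  {x44} × {28, 29, 30} = {(x44,28), (x44,29), (x44,30)}
  {x43, x44} × {28, 30} = {(x43,28), (x43,30), (x44,28), (x44,30)}
  {x43, x44} × {29, 30} = {(x43,29), (x43,30), (x44,29), (x44,30)}
  {x43, x44} × {28, 29, 30} = {(x43,28), (x43,29), (x43,30), (x44,28), (x44,29), (x44,30)}
These 11 distinct sets form the basis B.
Close under arbitrary unions to get τ_{X×Y}; counting gives |τ_{X×Y}| = 18.


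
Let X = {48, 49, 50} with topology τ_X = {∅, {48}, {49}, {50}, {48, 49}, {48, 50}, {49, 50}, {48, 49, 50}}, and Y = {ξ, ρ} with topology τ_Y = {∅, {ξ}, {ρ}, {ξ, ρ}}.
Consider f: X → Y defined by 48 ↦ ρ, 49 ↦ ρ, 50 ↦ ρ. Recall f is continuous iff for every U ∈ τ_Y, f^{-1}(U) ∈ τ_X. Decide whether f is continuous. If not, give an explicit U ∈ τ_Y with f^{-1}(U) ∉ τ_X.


f IS continuous.

Compute f^{-1}(U) for each U ∈ τ_Y:
  U = ∅: f^{-1}(U) = ∅ ∈ τ_X ✓.
  U = {ξ}: f^{-1}(U) = ∅ ∈ τ_X ✓.
  U = {ρ}: f^{-1}(U) = {48, 49, 50} ∈ τ_X ✓.
  U = {ξ, ρ}: f^{-1}(U) = {48, 49, 50} ∈ τ_X ✓.
Every preimage lies in τ_X, so f IS continuous.


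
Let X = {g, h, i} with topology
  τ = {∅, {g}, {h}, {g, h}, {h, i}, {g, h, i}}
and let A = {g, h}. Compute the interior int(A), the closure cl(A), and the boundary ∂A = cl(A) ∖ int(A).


int(A) = {g, h}, cl(A) = {g, h, i}, ∂A = {i}.

Closed sets in (X, τ) are complements of opens:
  closed(X, τ) = {∅, {g}, {i}, {g, i}, {h, i}, {g, h, i}}.
int(A) = ⋃ {U ∈ τ : U ⊆ A}. Opens contained in A: ∅, {g}, {h}, {g, h}.
Taking the union of these: int(A) = {g, h}.
cl(A) = ⋂ {C closed : A ⊆ C}. Closed sets containing A: {g, h, i}.
Intersecting these: cl(A) = {g, h, i}.
∂A = cl(A) ∖ int(A) = {g, h, i} ∖ {g, h} = {i}.


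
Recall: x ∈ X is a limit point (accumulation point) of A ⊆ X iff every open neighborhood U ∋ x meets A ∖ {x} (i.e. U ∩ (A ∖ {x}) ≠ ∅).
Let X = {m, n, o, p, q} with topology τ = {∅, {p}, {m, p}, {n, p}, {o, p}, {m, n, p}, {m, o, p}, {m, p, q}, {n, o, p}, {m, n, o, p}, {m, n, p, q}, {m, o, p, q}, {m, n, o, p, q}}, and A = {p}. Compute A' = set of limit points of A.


A' = {m, n, o, q}

For each x ∈ X, list the open sets U ∈ τ with x ∈ U, then check whether U ∩ (A ∖ {x}) ≠ ∅ for every such U.
  x = m: opens ∋ x are {m, p}, {m, n, p}, {m, o, p}, {m, p, q}, {m, n, o, p}, {m, n, p, q}, {m, o, p, q}, {m, n, o, p, q}; each meets A ∖ {m}, so x IS a limit point.
  x = n: opens ∋ x are {n, p}, {m, n, p}, {n, o, p}, {m, n, o, p}, {m, n, p, q}, {m, n, o, p, q}; each meets A ∖ {n}, so x IS a limit point.
  x = o: opens ∋ x are {o, p}, {m, o, p}, {n, o, p}, {m, n, o, p}, {m, o, p, q}, {m, n, o, p, q}; each meets A ∖ {o}, so x IS a limit point.
  x = p: open {p} ∋ x has {p} ∩ (A ∖ {p}) = ∅, so x is NOT a limit point.
  x = q: opens ∋ x are {m, p, q}, {m, n, p, q}, {m, o, p, q}, {m, n, o, p, q}; each meets A ∖ {q}, so x IS a limit point.
Collecting: A' = {m, n, o, q}.


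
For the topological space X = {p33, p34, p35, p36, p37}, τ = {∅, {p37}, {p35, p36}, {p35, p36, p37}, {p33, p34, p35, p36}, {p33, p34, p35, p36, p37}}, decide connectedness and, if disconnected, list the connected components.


(X, τ) is disconnected; components = [{p37}, {p33, p34, p35, p36}].

Find clopen sets (U ∈ τ with X ∖ U ∈ τ):
  U = ∅, X ∖ U = {p33, p34, p35, p36, p37} — both open, so U is clopen.
  U = {p37}, X ∖ U = {p33, p34, p35, p36} — both open, so U is clopen.
  U = {p33, p34, p35, p36}, X ∖ U = {p37} — both open, so U is clopen.
  U = {p33, p34, p35, p36, p37}, X ∖ U = ∅ — both open, so U is clopen.
Nontrivial clopen(s) exist: e.g. {p33, p34, p35, p36}. So (X, τ) is disconnected.
Compute connected components by grouping points that agree on all clopens:
  component: {p37}
  component: {p33, p34, p35, p36}


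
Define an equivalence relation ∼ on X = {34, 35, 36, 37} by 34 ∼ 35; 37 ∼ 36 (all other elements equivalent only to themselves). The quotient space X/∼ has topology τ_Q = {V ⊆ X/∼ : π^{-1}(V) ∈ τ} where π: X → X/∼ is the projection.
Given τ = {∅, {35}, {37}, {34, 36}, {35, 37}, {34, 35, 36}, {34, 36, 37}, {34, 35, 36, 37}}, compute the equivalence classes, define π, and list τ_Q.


X/∼ = {[34=35], [36=37]}; |τ_Q| = 2.

Equivalence classes: [34=35], [36=37].
Quotient map π: X → X/∼ sends 34 ↦ [34=35], 35 ↦ [34=35], 36 ↦ [36=37], 37 ↦ [36=37].
For each subset V ⊆ X/∼, compute π^{-1}(V) ⊆ X and check whether π^{-1}(V) ∈ τ. V is open in τ_Q iff π^{-1}(V) ∈ τ.
  V = {}: π^{-1}(V) = ∅ ∈ τ ✓.
  V = {[34=35]}: π^{-1}(V) = {34, 35} ∉ τ ✗.
  V = {[36=37]}: π^{-1}(V) = {36, 37} ∉ τ ✗.
  V = {[34=35], [36=37]}: π^{-1}(V) = {34, 35, 36, 37} ∈ τ ✓.
Open sets in the quotient: τ_Q = {{}, {[34=35], [36=37]}} (2 elements).


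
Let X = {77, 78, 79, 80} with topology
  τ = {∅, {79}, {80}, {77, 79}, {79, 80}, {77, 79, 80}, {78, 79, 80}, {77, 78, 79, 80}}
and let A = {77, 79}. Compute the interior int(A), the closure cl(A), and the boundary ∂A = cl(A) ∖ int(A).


int(A) = {77, 79}, cl(A) = {77, 78, 79}, ∂A = {78}.

Closed sets in (X, τ) are complements of opens:
  closed(X, τ) = {∅, {77}, {78}, {77, 78}, {78, 80}, {77, 78, 79}, {77, 78, 80}, {77, 78, 79, 80}}.
int(A) = ⋃ {U ∈ τ : U ⊆ A}. Opens contained in A: ∅, {79}, {77, 79}.
Taking the union of these: int(A) = {77, 79}.
cl(A) = ⋂ {C closed : A ⊆ C}. Closed sets containing A: {77, 78, 79}, {77, 78, 79, 80}.
Intersecting these: cl(A) = {77, 78, 79}.
∂A = cl(A) ∖ int(A) = {77, 78, 79} ∖ {77, 79} = {78}.


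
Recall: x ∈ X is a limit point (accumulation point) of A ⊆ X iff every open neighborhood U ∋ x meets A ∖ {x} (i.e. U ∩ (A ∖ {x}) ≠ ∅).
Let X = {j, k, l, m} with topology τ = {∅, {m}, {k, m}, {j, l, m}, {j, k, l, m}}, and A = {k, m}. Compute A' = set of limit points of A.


A' = {j, k, l}

For each x ∈ X, list the open sets U ∈ τ with x ∈ U, then check whether U ∩ (A ∖ {x}) ≠ ∅ for every such U.
  x = j: opens ∋ x are {j, l, m}, {j, k, l, m}; each meets A ∖ {j}, so x IS a limit point.
  x = k: opens ∋ x are {k, m}, {j, k, l, m}; each meets A ∖ {k}, so x IS a limit point.
  x = l: opens ∋ x are {j, l, m}, {j, k, l, m}; each meets A ∖ {l}, so x IS a limit point.
  x = m: open {m} ∋ x has {m} ∩ (A ∖ {m}) = ∅, so x is NOT a limit point.
Collecting: A' = {j, k, l}.


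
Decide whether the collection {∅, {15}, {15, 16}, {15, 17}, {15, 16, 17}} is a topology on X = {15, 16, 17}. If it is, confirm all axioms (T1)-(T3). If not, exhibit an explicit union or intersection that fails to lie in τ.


τ IS a topology on X.

Axiom (T1): ∅ ∈ τ? Yes; X ∈ τ? Yes.
Axiom (T2/T3): check pairwise unions and intersections of members of τ.
All pairwise intersections and unions checked — each lies in τ. Therefore τ satisfies (T1), (T2), (T3): it IS a topology on X.
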